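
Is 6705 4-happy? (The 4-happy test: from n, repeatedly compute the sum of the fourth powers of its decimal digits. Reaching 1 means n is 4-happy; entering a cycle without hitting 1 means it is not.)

6705 → 4322
4322 → 369
369 → 7938
7938 → 13139
13139 → 6725
6725 → 4338
4338 → 4514
4514 → 1138
1138 → 4179
4179 → 9219
9219 → 13139  — 13139 already seen; the sequence cycles without reaching 1.

not 4-happy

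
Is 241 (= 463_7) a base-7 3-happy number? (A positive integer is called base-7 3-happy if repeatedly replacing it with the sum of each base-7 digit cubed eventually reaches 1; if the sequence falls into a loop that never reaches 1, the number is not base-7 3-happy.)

241 = (4,6,3)_7 → 4³ + 6³ + 3³ = 307
307 = (6,1,6)_7 → 6³ + 1³ + 6³ = 433
433 = (1,1,5,6)_7 → 1³ + 1³ + 5³ + 6³ = 343
343 = (1,0,0,0)_7 → 1³ + 0³ + 0³ + 0³ = 1  — reached 1.

base-7 3-happy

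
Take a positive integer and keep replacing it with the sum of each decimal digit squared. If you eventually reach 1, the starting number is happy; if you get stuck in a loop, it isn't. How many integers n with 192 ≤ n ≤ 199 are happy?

2

192: 192 → 86 → 100 → 1  — happy
193: 193 → 91 → 82 → 68 → 100 → 1  — happy
194: 194 → 98 → 145 → 42 → 20 → 4 → 16 → 37 → 58 → 89 → 145  — not happy
195: 195 → 107 → 50 → 25 → 29 → 85 → 89 → 145 → 42 → 20 → 4 → 16 → 37 → 58 → 89  — not happy
196: 196 → 118 → 66 → 72 → 53 → 34 → 25 → 29 → 85 → 89 → 145 → 42 → 20 → 4 → 16 → 37 → 58 → 89  — not happy
197: 197 → 131 → 11 → 2 → 4 → 16 → 37 → 58 → 89 → 145 → 42 → 20 → 4  — not happy
198: 198 → 146 → 53 → 34 → 25 → 29 → 85 → 89 → 145 → 42 → 20 → 4 → 16 → 37 → 58 → 89  — not happy
199: 199 → 163 → 46 → 52 → 29 → 85 → 89 → 145 → 42 → 20 → 4 → 16 → 37 → 58 → 89  — not happy
happy: 192, 193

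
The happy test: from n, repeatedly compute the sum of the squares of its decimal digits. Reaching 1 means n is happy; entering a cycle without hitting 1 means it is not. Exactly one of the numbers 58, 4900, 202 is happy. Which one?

58: 58 → 89 → 145 → 42 → 20 → 4 → 16 → 37 → 58  — repeats 58 (not happy)
4900: 4900 → 97 → 130 → 10 → 1  — reaches 1 (happy)
202: 202 → 8 → 64 → 52 → 29 → 85 → 89 → 145 → 42 → 20 → 4 → 16 → 37 → 58 → 89  — repeats 89 (not happy)

4900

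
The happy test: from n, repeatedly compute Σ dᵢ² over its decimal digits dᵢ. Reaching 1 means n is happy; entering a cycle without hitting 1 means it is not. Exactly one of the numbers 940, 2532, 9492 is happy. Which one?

940: 940 → 97 → 130 → 10 → 1  — reaches 1 (happy)
2532: 2532 → 42 → 20 → 4 → 16 → 37 → 58 → 89 → 145 → 42  — repeats 42 (not happy)
9492: 9492 → 182 → 69 → 117 → 51 → 26 → 40 → 16 → 37 → 58 → 89 → 145 → 42 → 20 → 4 → 16  — repeats 16 (not happy)

940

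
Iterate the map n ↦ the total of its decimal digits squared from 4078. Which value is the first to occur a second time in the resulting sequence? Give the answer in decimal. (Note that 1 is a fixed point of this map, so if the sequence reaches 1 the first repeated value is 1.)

1

4078 → 129
129 → 86
86 → 100
100 → 1  — reached the fixed point 1.
1 → 1, so 1 is the first repeated value.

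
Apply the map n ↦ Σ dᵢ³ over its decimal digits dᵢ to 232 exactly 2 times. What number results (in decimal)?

91

232 → 2³ + 3³ + 2³ = 8 + 27 + 8 = 43
43 → 4³ + 3³ = 64 + 27 = 91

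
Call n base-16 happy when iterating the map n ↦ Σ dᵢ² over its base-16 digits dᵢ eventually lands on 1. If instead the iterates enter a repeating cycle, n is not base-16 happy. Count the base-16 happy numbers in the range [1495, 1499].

1

1495: 1495 → 243 → 234 → 296 → 69 → 41 → 85 → 50 → 13 → 169 → 181 → 146 → 85  (repeats 85)
1496: 1496 → 258 → 5 → 25 → 82 → 29 → 170 → 200 → 208 → 169 → 181 → 146 → 85 → 50 → 13 → 169  (repeats 169)
1497: 1497 → 275 → 11 → 121 → 130 → 68 → 32 → 4 → 16 → 1  (reaches 1)
1498: 1498 → 294 → 41 → 85 → 50 → 13 → 169 → 181 → 146 → 85  (repeats 85)
1499: 1499 → 315 → 131 → 73 → 97 → 37 → 29 → 170 → 200 → 208 → 169 → 181 → 146 → 85 → 50 → 13 → 169  (repeats 169)
base-16 happy: 1497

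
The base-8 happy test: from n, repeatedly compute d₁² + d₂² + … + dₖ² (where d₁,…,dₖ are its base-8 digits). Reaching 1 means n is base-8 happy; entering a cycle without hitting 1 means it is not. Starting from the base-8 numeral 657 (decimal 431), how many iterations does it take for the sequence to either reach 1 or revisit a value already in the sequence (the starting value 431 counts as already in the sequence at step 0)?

431 = (6,5,7)_8 → 6² + 5² + 7² = 110
110 = (1,5,6)_8 → 1² + 5² + 6² = 62
62 = (7,6)_8 → 7² + 6² = 85
85 = (1,2,5)_8 → 1² + 2² + 5² = 30
30 = (3,6)_8 → 3² + 6² = 45
45 = (5,5)_8 → 5² + 5² = 50
50 = (6,2)_8 → 6² + 2² = 40
40 = (5,0)_8 → 5² + 0² = 25
25 = (3,1)_8 → 3² + 1² = 10
10 = (1,2)_8 → 1² + 2² = 5
5 = (5)_8 → 5² = 25  — 25 repeats.
That took 11 steps.

11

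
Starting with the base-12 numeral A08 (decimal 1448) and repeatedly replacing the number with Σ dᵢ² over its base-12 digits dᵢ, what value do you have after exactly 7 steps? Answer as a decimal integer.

41

1448 = (10,0,8)_12 → 10² + 0² + 8² = 100 + 0 + 64 = 164
164 = (1,1,8)_12 → 1² + 1² + 8² = 1 + 1 + 64 = 66
66 = (5,6)_12 → 5² + 6² = 25 + 36 = 61
61 = (5,1)_12 → 5² + 1² = 25 + 1 = 26
26 = (2,2)_12 → 2² + 2² = 4 + 4 = 8
8 = (8)_12 → 8² = 64
64 = (5,4)_12 → 5² + 4² = 25 + 16 = 41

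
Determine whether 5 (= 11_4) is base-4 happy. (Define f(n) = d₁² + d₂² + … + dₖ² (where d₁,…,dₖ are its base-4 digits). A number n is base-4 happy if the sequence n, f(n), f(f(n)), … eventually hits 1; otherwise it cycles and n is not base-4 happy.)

base-4 happy

5 = (1,1)_4 → 1² + 1² = 2
2 = (2)_4 → 2² = 4
4 = (1,0)_4 → 1² + 0² = 1  — reached 1.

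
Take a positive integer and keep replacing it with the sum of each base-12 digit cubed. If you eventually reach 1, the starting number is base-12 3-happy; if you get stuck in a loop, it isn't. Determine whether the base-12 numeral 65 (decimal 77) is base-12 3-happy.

77 = (6,5)_12 → 6³ + 5³ = 216 + 125 = 341
341 = (2,4,5)_12 → 2³ + 4³ + 5³ = 8 + 64 + 125 = 197
197 = (1,4,5)_12 → 1³ + 4³ + 5³ = 1 + 64 + 125 = 190
190 = (1,3,10)_12 → 1³ + 3³ + 10³ = 1 + 27 + 1000 = 1028
1028 = (7,1,8)_12 → 7³ + 1³ + 8³ = 343 + 1 + 512 = 856
856 = (5,11,4)_12 → 5³ + 11³ + 4³ = 125 + 1331 + 64 = 1520
1520 = (10,6,8)_12 → 10³ + 6³ + 8³ = 1000 + 216 + 512 = 1728
1728 = (1,0,0,0)_12 → 1³ + 0³ + 0³ + 0³ = 1 + 0 + 0 + 0 = 1  — reached 1.

base-12 3-happy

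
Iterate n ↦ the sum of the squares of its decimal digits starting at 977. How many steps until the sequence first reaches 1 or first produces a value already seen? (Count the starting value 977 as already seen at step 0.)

13

977 → 9² + 7² + 7² = 179
179 → 1² + 7² + 9² = 131
131 → 1² + 3² + 1² = 11
11 → 1² + 1² = 2
2 → 2² = 4
4 → 4² = 16
16 → 1² + 6² = 37
37 → 3² + 7² = 58
58 → 5² + 8² = 89
89 → 8² + 9² = 145
145 → 1² + 4² + 5² = 42
42 → 4² + 2² = 20
20 → 2² + 0² = 4  — 4 repeats.
That took 13 steps.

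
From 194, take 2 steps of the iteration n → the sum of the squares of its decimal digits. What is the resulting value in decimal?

145

194 → 1² + 9² + 4² = 98
98 → 9² + 8² = 145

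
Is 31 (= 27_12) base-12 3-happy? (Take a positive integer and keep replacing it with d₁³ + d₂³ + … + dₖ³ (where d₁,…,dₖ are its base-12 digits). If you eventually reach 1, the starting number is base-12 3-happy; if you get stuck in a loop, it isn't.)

31 = (2,7)_12 → 2³ + 7³ = 351
351 = (2,5,3)_12 → 2³ + 5³ + 3³ = 160
160 = (1,1,4)_12 → 1³ + 1³ + 4³ = 66
66 = (5,6)_12 → 5³ + 6³ = 341
341 = (2,4,5)_12 → 2³ + 4³ + 5³ = 197
197 = (1,4,5)_12 → 1³ + 4³ + 5³ = 190
190 = (1,3,10)_12 → 1³ + 3³ + 10³ = 1028
1028 = (7,1,8)_12 → 7³ + 1³ + 8³ = 856
856 = (5,11,4)_12 → 5³ + 11³ + 4³ = 1520
1520 = (10,6,8)_12 → 10³ + 6³ + 8³ = 1728
1728 = (1,0,0,0)_12 → 1³ + 0³ + 0³ + 0³ = 1  — reached 1.

base-12 3-happy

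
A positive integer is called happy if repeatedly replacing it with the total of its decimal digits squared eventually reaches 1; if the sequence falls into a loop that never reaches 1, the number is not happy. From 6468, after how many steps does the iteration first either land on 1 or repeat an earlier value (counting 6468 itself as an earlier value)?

15

6468 → 6² + 4² + 6² + 8² = 152
152 → 1² + 5² + 2² = 30
30 → 3² + 0² = 9
9 → 9² = 81
81 → 8² + 1² = 65
65 → 6² + 5² = 61
61 → 6² + 1² = 37
37 → 3² + 7² = 58
58 → 5² + 8² = 89
89 → 8² + 9² = 145
145 → 1² + 4² + 5² = 42
42 → 4² + 2² = 20
20 → 2² + 0² = 4
4 → 4² = 16
16 → 1² + 6² = 37  — 37 repeats.
That took 15 steps.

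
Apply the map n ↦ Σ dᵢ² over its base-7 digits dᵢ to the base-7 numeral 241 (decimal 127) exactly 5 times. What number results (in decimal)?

25

127 = (2,4,1)_7 → 2² + 4² + 1² = 4 + 16 + 1 = 21
21 = (3,0)_7 → 3² + 0² = 9 + 0 = 9
9 = (1,2)_7 → 1² + 2² = 1 + 4 = 5
5 = (5)_7 → 5² = 25
25 = (3,4)_7 → 3² + 4² = 9 + 16 = 25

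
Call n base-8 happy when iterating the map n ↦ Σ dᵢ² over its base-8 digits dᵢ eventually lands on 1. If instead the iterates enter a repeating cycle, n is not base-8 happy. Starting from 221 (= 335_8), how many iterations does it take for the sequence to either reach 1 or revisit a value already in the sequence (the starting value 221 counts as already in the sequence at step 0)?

221 = (3,3,5)_8 → 3² + 3² + 5² = 43
43 = (5,3)_8 → 5² + 3² = 34
34 = (4,2)_8 → 4² + 2² = 20
20 = (2,4)_8 → 2² + 4² = 20  — 20 repeats.
That took 4 steps.

4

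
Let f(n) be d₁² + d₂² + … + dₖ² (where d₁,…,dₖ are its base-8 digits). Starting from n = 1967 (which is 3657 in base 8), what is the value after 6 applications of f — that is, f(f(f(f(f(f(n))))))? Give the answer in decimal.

1967 = (3,6,5,7)_8 → 3² + 6² + 5² + 7² = 119
119 = (1,6,7)_8 → 1² + 6² + 7² = 86
86 = (1,2,6)_8 → 1² + 2² + 6² = 41
41 = (5,1)_8 → 5² + 1² = 26
26 = (3,2)_8 → 3² + 2² = 13
13 = (1,5)_8 → 1² + 5² = 26

26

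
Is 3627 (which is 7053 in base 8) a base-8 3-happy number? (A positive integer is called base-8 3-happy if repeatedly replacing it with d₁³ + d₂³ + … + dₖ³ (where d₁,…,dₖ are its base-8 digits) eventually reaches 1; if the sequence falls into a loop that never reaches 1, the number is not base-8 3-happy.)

not base-8 3-happy

3627 = (7,0,5,3)_8 → 7³ + 0³ + 5³ + 3³ = 495
495 = (7,5,7)_8 → 7³ + 5³ + 7³ = 811
811 = (1,4,5,3)_8 → 1³ + 4³ + 5³ + 3³ = 217
217 = (3,3,1)_8 → 3³ + 3³ + 1³ = 55
55 = (6,7)_8 → 6³ + 7³ = 559
559 = (1,0,5,7)_8 → 1³ + 0³ + 5³ + 7³ = 469
469 = (7,2,5)_8 → 7³ + 2³ + 5³ = 476
476 = (7,3,4)_8 → 7³ + 3³ + 4³ = 434
434 = (6,6,2)_8 → 6³ + 6³ + 2³ = 440
440 = (6,7,0)_8 → 6³ + 7³ + 0³ = 559  — 559 already seen; the sequence cycles without reaching 1.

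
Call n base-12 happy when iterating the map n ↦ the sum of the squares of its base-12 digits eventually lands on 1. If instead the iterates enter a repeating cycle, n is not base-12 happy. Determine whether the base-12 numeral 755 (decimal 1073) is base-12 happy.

1073 = (7,5,5)_12 → 99
99 = (8,3)_12 → 73
73 = (6,1)_12 → 37
37 = (3,1)_12 → 10
10 = (10)_12 → 100
100 = (8,4)_12 → 80
80 = (6,8)_12 → 100  — 100 already seen; the sequence cycles without reaching 1.

not base-12 happy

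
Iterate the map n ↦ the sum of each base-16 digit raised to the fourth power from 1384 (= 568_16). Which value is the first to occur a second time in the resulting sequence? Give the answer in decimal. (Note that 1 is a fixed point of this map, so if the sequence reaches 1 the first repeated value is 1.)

1384 = (5,6,8)_16 → 5⁴ + 6⁴ + 8⁴ = 625 + 1296 + 4096 = 6017
6017 = (1,7,8,1)_16 → 1⁴ + 7⁴ + 8⁴ + 1⁴ = 1 + 2401 + 4096 + 1 = 6499
6499 = (1,9,6,3)_16 → 1⁴ + 9⁴ + 6⁴ + 3⁴ = 1 + 6561 + 1296 + 81 = 7939
7939 = (1,15,0,3)_16 → 1⁴ + 15⁴ + 0⁴ + 3⁴ = 1 + 50625 + 0 + 81 = 50707
50707 = (12,6,1,3)_16 → 12⁴ + 6⁴ + 1⁴ + 3⁴ = 20736 + 1296 + 1 + 81 = 22114
22114 = (5,6,6,2)_16 → 5⁴ + 6⁴ + 6⁴ + 2⁴ = 625 + 1296 + 1296 + 16 = 3233
3233 = (12,10,1)_16 → 12⁴ + 10⁴ + 1⁴ = 20736 + 10000 + 1 = 30737
30737 = (7,8,1,1)_16 → 7⁴ + 8⁴ + 1⁴ + 1⁴ = 2401 + 4096 + 1 + 1 = 6499  — 6499 already appeared earlier.

6499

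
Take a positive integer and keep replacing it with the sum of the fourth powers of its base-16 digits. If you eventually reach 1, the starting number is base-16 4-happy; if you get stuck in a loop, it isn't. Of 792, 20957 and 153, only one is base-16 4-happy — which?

792

792: 792 → 4178 → 642 → 4128 → 17 → 2 → 16 → 1  — reaches 1 (base-16 4-happy)
20957: 20957 → 57748 → 45234 → 29298 → 4834 → 38449 → 7939 → 50707 → 22114 → 3233 → 30737 → 6499 → 7939  — repeats 7939 (not base-16 4-happy)
153: 153 → 13122 → 434 → 14658 → 6914 → 14658  — repeats 14658 (not base-16 4-happy)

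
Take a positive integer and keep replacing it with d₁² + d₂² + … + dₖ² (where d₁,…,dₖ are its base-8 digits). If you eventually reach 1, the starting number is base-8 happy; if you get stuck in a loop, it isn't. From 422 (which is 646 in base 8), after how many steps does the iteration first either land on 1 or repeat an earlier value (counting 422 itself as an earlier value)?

5

422 = (6,4,6)_8 → 88
88 = (1,3,0)_8 → 10
10 = (1,2)_8 → 5
5 = (5)_8 → 25
25 = (3,1)_8 → 10  — 10 repeats.
That took 5 steps.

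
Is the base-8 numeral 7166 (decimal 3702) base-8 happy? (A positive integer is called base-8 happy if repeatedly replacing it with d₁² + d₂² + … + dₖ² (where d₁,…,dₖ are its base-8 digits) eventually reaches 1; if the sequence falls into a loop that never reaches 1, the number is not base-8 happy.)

not base-8 happy

3702 = (7,1,6,6)_8 → 7² + 1² + 6² + 6² = 49 + 1 + 36 + 36 = 122
122 = (1,7,2)_8 → 1² + 7² + 2² = 1 + 49 + 4 = 54
54 = (6,6)_8 → 6² + 6² = 36 + 36 = 72
72 = (1,1,0)_8 → 1² + 1² + 0² = 1 + 1 + 0 = 2
2 = (2)_8 → 2² = 4
4 = (4)_8 → 4² = 16
16 = (2,0)_8 → 2² + 0² = 4 + 0 = 4  — 4 already seen; the sequence cycles without reaching 1.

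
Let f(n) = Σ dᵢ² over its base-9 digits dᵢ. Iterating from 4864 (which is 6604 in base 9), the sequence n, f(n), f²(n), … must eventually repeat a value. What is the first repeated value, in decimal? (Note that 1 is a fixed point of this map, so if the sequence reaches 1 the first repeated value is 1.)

4864 = (6,6,0,4)_9 → 6² + 6² + 0² + 4² = 88
88 = (1,0,7)_9 → 1² + 0² + 7² = 50
50 = (5,5)_9 → 5² + 5² = 50  — 50 already appeared earlier.

50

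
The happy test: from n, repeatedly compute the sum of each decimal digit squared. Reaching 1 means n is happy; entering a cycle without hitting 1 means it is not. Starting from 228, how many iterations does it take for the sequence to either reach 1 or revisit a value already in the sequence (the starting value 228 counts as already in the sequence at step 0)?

228 → 2² + 2² + 8² = 72
72 → 7² + 2² = 53
53 → 5² + 3² = 34
34 → 3² + 4² = 25
25 → 2² + 5² = 29
29 → 2² + 9² = 85
85 → 8² + 5² = 89
89 → 8² + 9² = 145
145 → 1² + 4² + 5² = 42
42 → 4² + 2² = 20
20 → 2² + 0² = 4
4 → 4² = 16
16 → 1² + 6² = 37
37 → 3² + 7² = 58
58 → 5² + 8² = 89  — 89 repeats.
That took 15 steps.

15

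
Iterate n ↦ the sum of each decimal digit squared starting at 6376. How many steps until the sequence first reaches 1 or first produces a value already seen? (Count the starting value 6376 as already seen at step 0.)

6376 → 6² + 3² + 7² + 6² = 36 + 9 + 49 + 36 = 130
130 → 1² + 3² + 0² = 1 + 9 + 0 = 10
10 → 1² + 0² = 1 + 0 = 1  — reached 1.
That took 3 steps.

3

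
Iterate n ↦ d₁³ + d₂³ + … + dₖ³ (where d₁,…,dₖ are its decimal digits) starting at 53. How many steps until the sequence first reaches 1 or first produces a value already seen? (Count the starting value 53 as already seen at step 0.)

53 → 5³ + 3³ = 125 + 27 = 152
152 → 1³ + 5³ + 2³ = 1 + 125 + 8 = 134
134 → 1³ + 3³ + 4³ = 1 + 27 + 64 = 92
92 → 9³ + 2³ = 729 + 8 = 737
737 → 7³ + 3³ + 7³ = 343 + 27 + 343 = 713
713 → 7³ + 1³ + 3³ = 343 + 1 + 27 = 371
371 → 3³ + 7³ + 1³ = 27 + 343 + 1 = 371  — 371 repeats.
That took 7 steps.

7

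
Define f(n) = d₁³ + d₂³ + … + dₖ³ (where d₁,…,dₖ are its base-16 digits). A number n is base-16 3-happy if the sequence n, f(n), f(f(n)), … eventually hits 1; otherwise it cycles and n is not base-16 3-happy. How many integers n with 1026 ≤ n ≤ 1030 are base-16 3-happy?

1

1026: 1026 → 72 → 576 → 72  — not base-16 3-happy
1027: 1027 → 91 → 1456 → 1456  — not base-16 3-happy
1028: 1028 → 128 → 512 → 8 → 512  — not base-16 3-happy
1029: 1029 → 189 → 3528 → 4437 → 252 → 5103 → 6147 → 540 → 1737 → 2673 → 1344 → 189  — not base-16 3-happy
1030: 1030 → 280 → 514 → 16 → 1  — base-16 3-happy
base-16 3-happy: 1030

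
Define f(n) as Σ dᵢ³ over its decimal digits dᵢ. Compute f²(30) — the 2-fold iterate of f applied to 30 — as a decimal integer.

351

30 → 3³ + 0³ = 27
27 → 2³ + 7³ = 351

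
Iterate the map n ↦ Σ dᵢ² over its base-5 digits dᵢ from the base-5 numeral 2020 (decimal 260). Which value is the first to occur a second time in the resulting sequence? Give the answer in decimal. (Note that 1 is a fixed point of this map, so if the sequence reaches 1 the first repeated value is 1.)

10

260 = (2,0,2,0)_5 → 2² + 0² + 2² + 0² = 8
8 = (1,3)_5 → 1² + 3² = 10
10 = (2,0)_5 → 2² + 0² = 4
4 = (4)_5 → 4² = 16
16 = (3,1)_5 → 3² + 1² = 10  — 10 already appeared earlier.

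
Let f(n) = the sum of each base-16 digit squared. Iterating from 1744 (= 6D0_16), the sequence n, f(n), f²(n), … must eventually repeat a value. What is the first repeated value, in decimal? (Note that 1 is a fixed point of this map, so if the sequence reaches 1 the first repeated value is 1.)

146

1744 = (6,13,0)_16 → 6² + 13² + 0² = 36 + 169 + 0 = 205
205 = (12,13)_16 → 12² + 13² = 144 + 169 = 313
313 = (1,3,9)_16 → 1² + 3² + 9² = 1 + 9 + 81 = 91
91 = (5,11)_16 → 5² + 11² = 25 + 121 = 146
146 = (9,2)_16 → 9² + 2² = 81 + 4 = 85
85 = (5,5)_16 → 5² + 5² = 25 + 25 = 50
50 = (3,2)_16 → 3² + 2² = 9 + 4 = 13
13 = (13)_16 → 13² = 169
169 = (10,9)_16 → 10² + 9² = 100 + 81 = 181
181 = (11,5)_16 → 11² + 5² = 121 + 25 = 146  — 146 already appeared earlier.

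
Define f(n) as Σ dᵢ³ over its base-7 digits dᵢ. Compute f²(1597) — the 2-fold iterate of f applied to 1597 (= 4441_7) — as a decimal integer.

307

1597 = (4,4,4,1)_7 → 4³ + 4³ + 4³ + 1³ = 193
193 = (3,6,4)_7 → 3³ + 6³ + 4³ = 307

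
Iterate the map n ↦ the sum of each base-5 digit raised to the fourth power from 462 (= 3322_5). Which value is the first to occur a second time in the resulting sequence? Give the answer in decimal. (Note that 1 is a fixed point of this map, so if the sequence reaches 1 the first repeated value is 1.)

194

462 = (3,3,2,2)_5 → 3⁴ + 3⁴ + 2⁴ + 2⁴ = 81 + 81 + 16 + 16 = 194
194 = (1,2,3,4)_5 → 1⁴ + 2⁴ + 3⁴ + 4⁴ = 1 + 16 + 81 + 256 = 354
354 = (2,4,0,4)_5 → 2⁴ + 4⁴ + 0⁴ + 4⁴ = 16 + 256 + 0 + 256 = 528
528 = (4,1,0,3)_5 → 4⁴ + 1⁴ + 0⁴ + 3⁴ = 256 + 1 + 0 + 81 = 338
338 = (2,3,2,3)_5 → 2⁴ + 3⁴ + 2⁴ + 3⁴ = 16 + 81 + 16 + 81 = 194  — 194 already appeared earlier.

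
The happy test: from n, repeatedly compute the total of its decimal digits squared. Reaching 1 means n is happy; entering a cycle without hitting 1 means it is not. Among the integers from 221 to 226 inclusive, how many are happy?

1

221: 221 → 9 → 81 → 65 → 61 → 37 → 58 → 89 → 145 → 42 → 20 → 4 → 16 → 37  — not happy
222: 222 → 12 → 5 → 25 → 29 → 85 → 89 → 145 → 42 → 20 → 4 → 16 → 37 → 58 → 89  — not happy
223: 223 → 17 → 50 → 25 → 29 → 85 → 89 → 145 → 42 → 20 → 4 → 16 → 37 → 58 → 89  — not happy
224: 224 → 24 → 20 → 4 → 16 → 37 → 58 → 89 → 145 → 42 → 20  — not happy
225: 225 → 33 → 18 → 65 → 61 → 37 → 58 → 89 → 145 → 42 → 20 → 4 → 16 → 37  — not happy
226: 226 → 44 → 32 → 13 → 10 → 1  — happy
happy: 226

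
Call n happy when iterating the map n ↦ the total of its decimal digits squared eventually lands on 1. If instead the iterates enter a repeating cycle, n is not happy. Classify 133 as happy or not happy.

happy

133 → 1² + 3² + 3² = 1 + 9 + 9 = 19
19 → 1² + 9² = 1 + 81 = 82
82 → 8² + 2² = 64 + 4 = 68
68 → 6² + 8² = 36 + 64 = 100
100 → 1² + 0² + 0² = 1 + 0 + 0 = 1  — reached 1.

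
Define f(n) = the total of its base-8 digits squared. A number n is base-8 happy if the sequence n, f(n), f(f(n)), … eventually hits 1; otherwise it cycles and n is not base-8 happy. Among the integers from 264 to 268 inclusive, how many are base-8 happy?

1

264: 264 → 17 → 5 → 25 → 10 → 5  (repeats 5)
265: 265 → 18 → 8 → 1  (reaches 1)
266: 266 → 21 → 29 → 34 → 20 → 20  (repeats 20)
267: 267 → 26 → 13 → 26  (repeats 26)
268: 268 → 33 → 17 → 5 → 25 → 10 → 5  (repeats 5)
base-8 happy: 265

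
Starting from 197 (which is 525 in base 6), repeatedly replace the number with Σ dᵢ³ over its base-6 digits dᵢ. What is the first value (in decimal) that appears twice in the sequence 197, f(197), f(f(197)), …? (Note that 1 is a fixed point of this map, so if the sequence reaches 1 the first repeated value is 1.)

1

197 = (5,2,5)_6 → 258
258 = (1,1,1,0)_6 → 3
3 = (3)_6 → 27
27 = (4,3)_6 → 91
91 = (2,3,1)_6 → 36
36 = (1,0,0)_6 → 1  — reached the fixed point 1.
1 → 1, so 1 is the first repeated value.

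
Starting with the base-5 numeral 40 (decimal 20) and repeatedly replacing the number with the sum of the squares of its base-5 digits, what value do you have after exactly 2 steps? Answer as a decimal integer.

10

20 = (4,0)_5 → 4² + 0² = 16
16 = (3,1)_5 → 3² + 1² = 10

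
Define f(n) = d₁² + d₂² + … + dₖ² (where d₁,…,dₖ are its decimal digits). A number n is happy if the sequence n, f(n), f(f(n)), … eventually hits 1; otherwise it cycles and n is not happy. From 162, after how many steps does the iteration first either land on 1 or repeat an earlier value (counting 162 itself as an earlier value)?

162 → 1² + 6² + 2² = 1 + 36 + 4 = 41
41 → 4² + 1² = 16 + 1 = 17
17 → 1² + 7² = 1 + 49 = 50
50 → 5² + 0² = 25 + 0 = 25
25 → 2² + 5² = 4 + 25 = 29
29 → 2² + 9² = 4 + 81 = 85
85 → 8² + 5² = 64 + 25 = 89
89 → 8² + 9² = 64 + 81 = 145
145 → 1² + 4² + 5² = 1 + 16 + 25 = 42
42 → 4² + 2² = 16 + 4 = 20
20 → 2² + 0² = 4 + 0 = 4
4 → 4² = 16
16 → 1² + 6² = 1 + 36 = 37
37 → 3² + 7² = 9 + 49 = 58
58 → 5² + 8² = 25 + 64 = 89  — 89 repeats.
That took 15 steps.

15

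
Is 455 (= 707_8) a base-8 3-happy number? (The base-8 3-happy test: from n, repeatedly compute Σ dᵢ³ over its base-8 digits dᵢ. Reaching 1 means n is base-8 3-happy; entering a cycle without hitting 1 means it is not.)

455 = (7,0,7)_8 → 686
686 = (1,2,5,6)_8 → 350
350 = (5,3,6)_8 → 368
368 = (5,6,0)_8 → 341
341 = (5,2,5)_8 → 258
258 = (4,0,2)_8 → 72
72 = (1,1,0)_8 → 2
2 = (2)_8 → 8
8 = (1,0)_8 → 1  — reached 1.

base-8 3-happy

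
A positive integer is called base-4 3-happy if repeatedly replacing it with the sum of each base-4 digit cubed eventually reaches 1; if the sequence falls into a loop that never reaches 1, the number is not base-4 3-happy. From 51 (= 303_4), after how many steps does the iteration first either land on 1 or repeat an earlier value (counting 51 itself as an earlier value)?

4

51 = (3,0,3)_4 → 3³ + 0³ + 3³ = 27 + 0 + 27 = 54
54 = (3,1,2)_4 → 3³ + 1³ + 2³ = 27 + 1 + 8 = 36
36 = (2,1,0)_4 → 2³ + 1³ + 0³ = 8 + 1 + 0 = 9
9 = (2,1)_4 → 2³ + 1³ = 8 + 1 = 9  — 9 repeats.
That took 4 steps.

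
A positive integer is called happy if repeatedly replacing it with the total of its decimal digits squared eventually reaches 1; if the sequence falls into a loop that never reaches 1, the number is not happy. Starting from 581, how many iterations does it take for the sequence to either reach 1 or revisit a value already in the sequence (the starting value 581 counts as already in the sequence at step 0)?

581 → 90
90 → 81
81 → 65
65 → 61
61 → 37
37 → 58
58 → 89
89 → 145
145 → 42
42 → 20
20 → 4
4 → 16
16 → 37  — 37 repeats.
That took 13 steps.

13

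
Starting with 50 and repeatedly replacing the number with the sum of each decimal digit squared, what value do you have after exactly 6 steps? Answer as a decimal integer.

42

50 → 5² + 0² = 25 + 0 = 25
25 → 2² + 5² = 4 + 25 = 29
29 → 2² + 9² = 4 + 81 = 85
85 → 8² + 5² = 64 + 25 = 89
89 → 8² + 9² = 64 + 81 = 145
145 → 1² + 4² + 5² = 1 + 16 + 25 = 42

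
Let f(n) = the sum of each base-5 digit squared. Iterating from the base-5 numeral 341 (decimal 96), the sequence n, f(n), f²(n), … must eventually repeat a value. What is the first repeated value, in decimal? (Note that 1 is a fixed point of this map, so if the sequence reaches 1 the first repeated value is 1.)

96 = (3,4,1)_5 → 3² + 4² + 1² = 26
26 = (1,0,1)_5 → 1² + 0² + 1² = 2
2 = (2)_5 → 2² = 4
4 = (4)_5 → 4² = 16
16 = (3,1)_5 → 3² + 1² = 10
10 = (2,0)_5 → 2² + 0² = 4  — 4 already appeared earlier.

4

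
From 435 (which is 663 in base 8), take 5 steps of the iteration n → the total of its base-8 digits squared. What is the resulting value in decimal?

435 = (6,6,3)_8 → 6² + 6² + 3² = 36 + 36 + 9 = 81
81 = (1,2,1)_8 → 1² + 2² + 1² = 1 + 4 + 1 = 6
6 = (6)_8 → 6² = 36
36 = (4,4)_8 → 4² + 4² = 16 + 16 = 32
32 = (4,0)_8 → 4² + 0² = 16 + 0 = 16

16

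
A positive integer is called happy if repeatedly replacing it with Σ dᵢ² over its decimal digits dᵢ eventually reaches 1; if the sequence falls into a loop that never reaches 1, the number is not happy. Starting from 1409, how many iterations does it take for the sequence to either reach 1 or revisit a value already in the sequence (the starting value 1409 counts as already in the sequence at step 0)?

10

1409 → 98
98 → 145
145 → 42
42 → 20
20 → 4
4 → 16
16 → 37
37 → 58
58 → 89
89 → 145  — 145 repeats.
That took 10 steps.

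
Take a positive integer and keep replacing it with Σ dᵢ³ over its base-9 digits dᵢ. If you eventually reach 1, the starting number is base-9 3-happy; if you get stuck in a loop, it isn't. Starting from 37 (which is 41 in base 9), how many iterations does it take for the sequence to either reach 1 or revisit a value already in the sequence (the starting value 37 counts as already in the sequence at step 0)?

37 = (4,1)_9 → 4³ + 1³ = 64 + 1 = 65
65 = (7,2)_9 → 7³ + 2³ = 343 + 8 = 351
351 = (4,3,0)_9 → 4³ + 3³ + 0³ = 64 + 27 + 0 = 91
91 = (1,1,1)_9 → 1³ + 1³ + 1³ = 1 + 1 + 1 = 3
3 = (3)_9 → 3³ = 27
27 = (3,0)_9 → 3³ + 0³ = 27 + 0 = 27  — 27 repeats.
That took 6 steps.

6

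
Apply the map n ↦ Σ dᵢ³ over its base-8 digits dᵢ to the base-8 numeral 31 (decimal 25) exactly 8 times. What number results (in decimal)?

25 = (3,1)_8 → 3³ + 1³ = 27 + 1 = 28
28 = (3,4)_8 → 3³ + 4³ = 27 + 64 = 91
91 = (1,3,3)_8 → 1³ + 3³ + 3³ = 1 + 27 + 27 = 55
55 = (6,7)_8 → 6³ + 7³ = 216 + 343 = 559
559 = (1,0,5,7)_8 → 1³ + 0³ + 5³ + 7³ = 1 + 0 + 125 + 343 = 469
469 = (7,2,5)_8 → 7³ + 2³ + 5³ = 343 + 8 + 125 = 476
476 = (7,3,4)_8 → 7³ + 3³ + 4³ = 343 + 27 + 64 = 434
434 = (6,6,2)_8 → 6³ + 6³ + 2³ = 216 + 216 + 8 = 440

440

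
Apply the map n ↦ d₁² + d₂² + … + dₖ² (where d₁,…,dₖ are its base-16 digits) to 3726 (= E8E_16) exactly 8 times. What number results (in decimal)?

146

3726 = (14,8,14)_16 → 14² + 8² + 14² = 456
456 = (1,12,8)_16 → 1² + 12² + 8² = 209
209 = (13,1)_16 → 13² + 1² = 170
170 = (10,10)_16 → 10² + 10² = 200
200 = (12,8)_16 → 12² + 8² = 208
208 = (13,0)_16 → 13² + 0² = 169
169 = (10,9)_16 → 10² + 9² = 181
181 = (11,5)_16 → 11² + 5² = 146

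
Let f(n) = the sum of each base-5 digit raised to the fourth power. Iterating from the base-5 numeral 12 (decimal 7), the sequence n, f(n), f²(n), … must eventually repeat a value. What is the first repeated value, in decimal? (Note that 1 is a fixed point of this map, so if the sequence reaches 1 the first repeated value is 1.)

7 = (1,2)_5 → 1⁴ + 2⁴ = 1 + 16 = 17
17 = (3,2)_5 → 3⁴ + 2⁴ = 81 + 16 = 97
97 = (3,4,2)_5 → 3⁴ + 4⁴ + 2⁴ = 81 + 256 + 16 = 353
353 = (2,4,0,3)_5 → 2⁴ + 4⁴ + 0⁴ + 3⁴ = 16 + 256 + 0 + 81 = 353  — 353 already appeared earlier.

353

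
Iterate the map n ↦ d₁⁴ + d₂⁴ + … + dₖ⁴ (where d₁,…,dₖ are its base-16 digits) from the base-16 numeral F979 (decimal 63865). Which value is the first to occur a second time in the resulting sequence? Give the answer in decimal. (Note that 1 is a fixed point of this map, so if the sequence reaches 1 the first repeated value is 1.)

1

63865 = (15,9,7,9)_16 → 15⁴ + 9⁴ + 7⁴ + 9⁴ = 66148
66148 = (1,0,2,6,4)_16 → 1⁴ + 0⁴ + 2⁴ + 6⁴ + 4⁴ = 1569
1569 = (6,2,1)_16 → 6⁴ + 2⁴ + 1⁴ = 1313
1313 = (5,2,1)_16 → 5⁴ + 2⁴ + 1⁴ = 642
642 = (2,8,2)_16 → 2⁴ + 8⁴ + 2⁴ = 4128
4128 = (1,0,2,0)_16 → 1⁴ + 0⁴ + 2⁴ + 0⁴ = 17
17 = (1,1)_16 → 1⁴ + 1⁴ = 2
2 = (2)_16 → 2⁴ = 16
16 = (1,0)_16 → 1⁴ + 0⁴ = 1  — reached the fixed point 1.
1 → 1, so 1 is the first repeated value.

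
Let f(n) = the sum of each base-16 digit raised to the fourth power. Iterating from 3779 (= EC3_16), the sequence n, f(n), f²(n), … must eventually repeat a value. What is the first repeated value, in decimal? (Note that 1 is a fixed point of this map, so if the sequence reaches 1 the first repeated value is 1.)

1

3779 = (14,12,3)_16 → 14⁴ + 12⁴ + 3⁴ = 59233
59233 = (14,7,6,1)_16 → 14⁴ + 7⁴ + 6⁴ + 1⁴ = 42114
42114 = (10,4,8,2)_16 → 10⁴ + 4⁴ + 8⁴ + 2⁴ = 14368
14368 = (3,8,2,0)_16 → 3⁴ + 8⁴ + 2⁴ + 0⁴ = 4193
4193 = (1,0,6,1)_16 → 1⁴ + 0⁴ + 6⁴ + 1⁴ = 1298
1298 = (5,1,2)_16 → 5⁴ + 1⁴ + 2⁴ = 642
642 = (2,8,2)_16 → 2⁴ + 8⁴ + 2⁴ = 4128
4128 = (1,0,2,0)_16 → 1⁴ + 0⁴ + 2⁴ + 0⁴ = 17
17 = (1,1)_16 → 1⁴ + 1⁴ = 2
2 = (2)_16 → 2⁴ = 16
16 = (1,0)_16 → 1⁴ + 0⁴ = 1  — reached the fixed point 1.
1 → 1, so 1 is the first repeated value.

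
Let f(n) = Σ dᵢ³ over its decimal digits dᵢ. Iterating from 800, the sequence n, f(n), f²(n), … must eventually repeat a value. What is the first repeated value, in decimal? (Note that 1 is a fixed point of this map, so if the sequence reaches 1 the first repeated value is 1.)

371

800 → 512
512 → 134
134 → 92
92 → 737
737 → 713
713 → 371
371 → 371  — 371 already appeared earlier.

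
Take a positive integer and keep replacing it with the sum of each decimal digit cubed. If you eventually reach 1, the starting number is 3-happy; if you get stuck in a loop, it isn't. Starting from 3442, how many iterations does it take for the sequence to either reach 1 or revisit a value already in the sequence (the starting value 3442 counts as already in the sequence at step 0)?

3442 → 3³ + 4³ + 4³ + 2³ = 27 + 64 + 64 + 8 = 163
163 → 1³ + 6³ + 3³ = 1 + 216 + 27 = 244
244 → 2³ + 4³ + 4³ = 8 + 64 + 64 = 136
136 → 1³ + 3³ + 6³ = 1 + 27 + 216 = 244  — 244 repeats.
That took 4 steps.

4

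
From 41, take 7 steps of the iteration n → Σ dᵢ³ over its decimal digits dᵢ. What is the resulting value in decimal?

41 → 4³ + 1³ = 64 + 1 = 65
65 → 6³ + 5³ = 216 + 125 = 341
341 → 3³ + 4³ + 1³ = 27 + 64 + 1 = 92
92 → 9³ + 2³ = 729 + 8 = 737
737 → 7³ + 3³ + 7³ = 343 + 27 + 343 = 713
713 → 7³ + 1³ + 3³ = 343 + 1 + 27 = 371
371 → 3³ + 7³ + 1³ = 27 + 343 + 1 = 371

371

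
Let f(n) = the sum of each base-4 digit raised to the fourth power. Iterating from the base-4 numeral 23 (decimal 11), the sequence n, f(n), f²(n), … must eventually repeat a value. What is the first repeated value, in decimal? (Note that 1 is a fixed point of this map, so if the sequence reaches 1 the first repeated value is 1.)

11 = (2,3)_4 → 2⁴ + 3⁴ = 16 + 81 = 97
97 = (1,2,0,1)_4 → 1⁴ + 2⁴ + 0⁴ + 1⁴ = 1 + 16 + 0 + 1 = 18
18 = (1,0,2)_4 → 1⁴ + 0⁴ + 2⁴ = 1 + 0 + 16 = 17
17 = (1,0,1)_4 → 1⁴ + 0⁴ + 1⁴ = 1 + 0 + 1 = 2
2 = (2)_4 → 2⁴ = 16
16 = (1,0,0)_4 → 1⁴ + 0⁴ + 0⁴ = 1 + 0 + 0 = 1  — reached the fixed point 1.
1 → 1, so 1 is the first repeated value.

1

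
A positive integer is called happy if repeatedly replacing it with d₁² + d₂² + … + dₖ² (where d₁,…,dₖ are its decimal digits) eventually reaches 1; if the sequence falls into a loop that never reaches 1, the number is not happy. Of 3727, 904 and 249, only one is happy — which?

3727: 3727 → 111 → 3 → 9 → 81 → 65 → 61 → 37 → 58 → 89 → 145 → 42 → 20 → 4 → 16 → 37  — repeats 37 (not happy)
904: 904 → 97 → 130 → 10 → 1  — reaches 1 (happy)
249: 249 → 101 → 2 → 4 → 16 → 37 → 58 → 89 → 145 → 42 → 20 → 4  — repeats 4 (not happy)

904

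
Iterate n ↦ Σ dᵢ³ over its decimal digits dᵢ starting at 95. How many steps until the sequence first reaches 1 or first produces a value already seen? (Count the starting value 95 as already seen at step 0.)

11

95 → 9³ + 5³ = 854
854 → 8³ + 5³ + 4³ = 701
701 → 7³ + 0³ + 1³ = 344
344 → 3³ + 4³ + 4³ = 155
155 → 1³ + 5³ + 5³ = 251
251 → 2³ + 5³ + 1³ = 134
134 → 1³ + 3³ + 4³ = 92
92 → 9³ + 2³ = 737
737 → 7³ + 3³ + 7³ = 713
713 → 7³ + 1³ + 3³ = 371
371 → 3³ + 7³ + 1³ = 371  — 371 repeats.
That took 11 steps.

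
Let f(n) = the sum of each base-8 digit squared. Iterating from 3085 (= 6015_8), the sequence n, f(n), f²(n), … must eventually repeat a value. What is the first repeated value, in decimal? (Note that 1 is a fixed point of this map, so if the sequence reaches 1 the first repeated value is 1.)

25

3085 = (6,0,1,5)_8 → 6² + 0² + 1² + 5² = 62
62 = (7,6)_8 → 7² + 6² = 85
85 = (1,2,5)_8 → 1² + 2² + 5² = 30
30 = (3,6)_8 → 3² + 6² = 45
45 = (5,5)_8 → 5² + 5² = 50
50 = (6,2)_8 → 6² + 2² = 40
40 = (5,0)_8 → 5² + 0² = 25
25 = (3,1)_8 → 3² + 1² = 10
10 = (1,2)_8 → 1² + 2² = 5
5 = (5)_8 → 5² = 25  — 25 already appeared earlier.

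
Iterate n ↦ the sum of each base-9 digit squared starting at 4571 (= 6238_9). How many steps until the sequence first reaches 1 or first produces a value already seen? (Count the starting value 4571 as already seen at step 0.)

4571 = (6,2,3,8)_9 → 6² + 2² + 3² + 8² = 36 + 4 + 9 + 64 = 113
113 = (1,3,5)_9 → 1² + 3² + 5² = 1 + 9 + 25 = 35
35 = (3,8)_9 → 3² + 8² = 9 + 64 = 73
73 = (8,1)_9 → 8² + 1² = 64 + 1 = 65
65 = (7,2)_9 → 7² + 2² = 49 + 4 = 53
53 = (5,8)_9 → 5² + 8² = 25 + 64 = 89
89 = (1,0,8)_9 → 1² + 0² + 8² = 1 + 0 + 64 = 65  — 65 repeats.
That took 7 steps.

7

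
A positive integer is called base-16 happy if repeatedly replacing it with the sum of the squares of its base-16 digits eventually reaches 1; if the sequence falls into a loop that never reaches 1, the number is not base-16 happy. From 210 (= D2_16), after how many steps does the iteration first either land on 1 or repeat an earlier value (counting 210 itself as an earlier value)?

12

210 = (13,2)_16 → 13² + 2² = 169 + 4 = 173
173 = (10,13)_16 → 10² + 13² = 100 + 169 = 269
269 = (1,0,13)_16 → 1² + 0² + 13² = 1 + 0 + 169 = 170
170 = (10,10)_16 → 10² + 10² = 100 + 100 = 200
200 = (12,8)_16 → 12² + 8² = 144 + 64 = 208
208 = (13,0)_16 → 13² + 0² = 169 + 0 = 169
169 = (10,9)_16 → 10² + 9² = 100 + 81 = 181
181 = (11,5)_16 → 11² + 5² = 121 + 25 = 146
146 = (9,2)_16 → 9² + 2² = 81 + 4 = 85
85 = (5,5)_16 → 5² + 5² = 25 + 25 = 50
50 = (3,2)_16 → 3² + 2² = 9 + 4 = 13
13 = (13)_16 → 13² = 169  — 169 repeats.
That took 12 steps.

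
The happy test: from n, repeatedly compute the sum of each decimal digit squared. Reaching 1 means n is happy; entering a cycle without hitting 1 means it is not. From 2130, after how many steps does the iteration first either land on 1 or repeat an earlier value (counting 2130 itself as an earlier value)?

2130 → 2² + 1² + 3² + 0² = 14
14 → 1² + 4² = 17
17 → 1² + 7² = 50
50 → 5² + 0² = 25
25 → 2² + 5² = 29
29 → 2² + 9² = 85
85 → 8² + 5² = 89
89 → 8² + 9² = 145
145 → 1² + 4² + 5² = 42
42 → 4² + 2² = 20
20 → 2² + 0² = 4
4 → 4² = 16
16 → 1² + 6² = 37
37 → 3² + 7² = 58
58 → 5² + 8² = 89  — 89 repeats.
That took 15 steps.

15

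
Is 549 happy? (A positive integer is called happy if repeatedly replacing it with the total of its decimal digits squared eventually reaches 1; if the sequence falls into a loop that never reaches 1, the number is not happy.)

not happy

549 → 122
122 → 9
9 → 81
81 → 65
65 → 61
61 → 37
37 → 58
58 → 89
89 → 145
145 → 42
42 → 20
20 → 4
4 → 16
16 → 37  — 37 already seen; the sequence cycles without reaching 1.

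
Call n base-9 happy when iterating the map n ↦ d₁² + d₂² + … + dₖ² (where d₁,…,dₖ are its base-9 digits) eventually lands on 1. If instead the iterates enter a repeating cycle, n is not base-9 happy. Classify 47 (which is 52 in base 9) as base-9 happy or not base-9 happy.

47 = (5,2)_9 → 5² + 2² = 29
29 = (3,2)_9 → 3² + 2² = 13
13 = (1,4)_9 → 1² + 4² = 17
17 = (1,8)_9 → 1² + 8² = 65
65 = (7,2)_9 → 7² + 2² = 53
53 = (5,8)_9 → 5² + 8² = 89
89 = (1,0,8)_9 → 1² + 0² + 8² = 65  — 65 already seen; the sequence cycles without reaching 1.

not base-9 happy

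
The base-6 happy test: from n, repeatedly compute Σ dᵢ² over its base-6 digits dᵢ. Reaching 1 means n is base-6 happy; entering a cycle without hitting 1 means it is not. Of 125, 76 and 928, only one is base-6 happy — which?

125: 125 → 38 → 5 → 25 → 17 → 29 → 41 → 26 → 20 → 13 → 5  — repeats 5 (not base-6 happy)
76: 76 → 20 → 13 → 5 → 25 → 17 → 29 → 41 → 26 → 20  — repeats 20 (not base-6 happy)
928: 928 → 49 → 6 → 1  — reaches 1 (base-6 happy)

928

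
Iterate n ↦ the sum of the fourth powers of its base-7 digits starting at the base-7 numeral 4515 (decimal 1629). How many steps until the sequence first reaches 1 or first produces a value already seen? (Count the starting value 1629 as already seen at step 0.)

13

1629 = (4,5,1,5)_7 → 4⁴ + 5⁴ + 1⁴ + 5⁴ = 1507
1507 = (4,2,5,2)_7 → 4⁴ + 2⁴ + 5⁴ + 2⁴ = 913
913 = (2,4,4,3)_7 → 2⁴ + 4⁴ + 4⁴ + 3⁴ = 609
609 = (1,5,3,0)_7 → 1⁴ + 5⁴ + 3⁴ + 0⁴ = 707
707 = (2,0,3,0)_7 → 2⁴ + 0⁴ + 3⁴ + 0⁴ = 97
97 = (1,6,6)_7 → 1⁴ + 6⁴ + 6⁴ = 2593
2593 = (1,0,3,6,3)_7 → 1⁴ + 0⁴ + 3⁴ + 6⁴ + 3⁴ = 1459
1459 = (4,1,5,3)_7 → 4⁴ + 1⁴ + 5⁴ + 3⁴ = 963
963 = (2,5,4,4)_7 → 2⁴ + 5⁴ + 4⁴ + 4⁴ = 1153
1153 = (3,2,3,5)_7 → 3⁴ + 2⁴ + 3⁴ + 5⁴ = 803
803 = (2,2,2,5)_7 → 2⁴ + 2⁴ + 2⁴ + 5⁴ = 673
673 = (1,6,5,1)_7 → 1⁴ + 6⁴ + 5⁴ + 1⁴ = 1923
1923 = (5,4,1,5)_7 → 5⁴ + 4⁴ + 1⁴ + 5⁴ = 1507  — 1507 repeats.
That took 13 steps.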